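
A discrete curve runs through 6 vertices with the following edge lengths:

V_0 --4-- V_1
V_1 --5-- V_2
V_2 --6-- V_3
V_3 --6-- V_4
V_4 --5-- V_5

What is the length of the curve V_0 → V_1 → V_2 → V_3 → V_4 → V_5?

Arc length = 4 + 5 + 6 + 6 + 5 = 26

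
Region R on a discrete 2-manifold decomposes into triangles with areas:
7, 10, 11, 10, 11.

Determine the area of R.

7 + 10 + 11 + 10 + 11 = 49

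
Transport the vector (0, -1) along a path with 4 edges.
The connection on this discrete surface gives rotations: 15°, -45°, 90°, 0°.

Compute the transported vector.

Total rotation: 15° + (-45°) + 90° + 0° = 60°. Final vector: (0.8660, -0.5000)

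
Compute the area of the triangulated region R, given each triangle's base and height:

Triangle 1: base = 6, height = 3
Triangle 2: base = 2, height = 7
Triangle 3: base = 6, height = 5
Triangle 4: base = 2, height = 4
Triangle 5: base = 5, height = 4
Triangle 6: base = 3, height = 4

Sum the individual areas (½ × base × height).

(1/2)×6×3 + (1/2)×2×7 + (1/2)×6×5 + (1/2)×2×4 + (1/2)×5×4 + (1/2)×3×4 = 51.0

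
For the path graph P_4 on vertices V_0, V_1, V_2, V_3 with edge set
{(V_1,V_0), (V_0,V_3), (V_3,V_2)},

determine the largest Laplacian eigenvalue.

The path graph P_n has Laplacian eigenvalues λ_k = 2 − 2cos(kπ/n), k = 0, 1, …, n−1. Here n = 4:
k=0: 2 − 2cos(0) = 0.0; k=1: 2 − 2cos(π/4) = 0.5858; k=2: 2 − 2cos(π/2) = 2.0; k=3: 2 − 2cos(3π/4) = 3.4142.
Laplacian eigenvalues: [0.0, 0.5858, 2.0, 3.4142]. Largest eigenvalue (spectral radius) = 3.4142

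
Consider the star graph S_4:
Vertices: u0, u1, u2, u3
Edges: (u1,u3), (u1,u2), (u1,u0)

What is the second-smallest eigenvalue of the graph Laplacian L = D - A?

The star S_4 is the complete bipartite graph K_{1,3} (one hub of degree 3, 3 leaves of degree 1). The Laplacian spectrum of K_{p,q} is 0, p (multiplicity q−1), q (multiplicity p−1), p+q. With p = 1, q = 3: 0 once, 1 with multiplicity 2, and 4 once. (Check: trace L = sum of degrees = 6 = 2·1 + 4.)
Laplacian eigenvalues: [0.0, 1.0, 1.0, 4.0]. Algebraic connectivity (smallest non-zero eigenvalue) = 1.0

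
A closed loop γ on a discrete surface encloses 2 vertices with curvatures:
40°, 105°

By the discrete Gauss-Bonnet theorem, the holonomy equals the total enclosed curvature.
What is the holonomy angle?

Holonomy = total enclosed curvature = 40° + 105° = 145°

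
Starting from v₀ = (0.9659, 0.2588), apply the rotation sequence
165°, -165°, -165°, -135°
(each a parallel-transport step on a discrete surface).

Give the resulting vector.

Total rotation: 165° + (-165°) + (-165°) + (-135°) = -300° ≡ 60° (mod 360°). Final vector: (0.2588, 0.9659)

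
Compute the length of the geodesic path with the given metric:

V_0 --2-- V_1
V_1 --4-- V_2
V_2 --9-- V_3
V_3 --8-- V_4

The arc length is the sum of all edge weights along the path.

Arc length = 2 + 4 + 9 + 8 = 23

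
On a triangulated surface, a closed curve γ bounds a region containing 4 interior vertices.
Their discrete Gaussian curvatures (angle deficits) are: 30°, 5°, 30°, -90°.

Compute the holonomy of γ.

Holonomy = total enclosed curvature = 30° + 5° + 30° + (-90°) = -25°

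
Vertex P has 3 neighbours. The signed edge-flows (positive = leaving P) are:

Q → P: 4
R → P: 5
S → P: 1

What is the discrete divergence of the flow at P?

Divergence = sum of outgoing flows = (-4) + (-5) + (-1) = -10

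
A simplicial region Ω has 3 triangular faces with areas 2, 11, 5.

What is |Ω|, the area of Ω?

2 + 11 + 5 = 18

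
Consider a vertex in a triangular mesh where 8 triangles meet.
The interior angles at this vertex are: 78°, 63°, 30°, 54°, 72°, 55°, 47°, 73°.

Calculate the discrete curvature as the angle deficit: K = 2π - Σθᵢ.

Sum of angles = 472°. K = 360° - 472° = -112° = -28π/45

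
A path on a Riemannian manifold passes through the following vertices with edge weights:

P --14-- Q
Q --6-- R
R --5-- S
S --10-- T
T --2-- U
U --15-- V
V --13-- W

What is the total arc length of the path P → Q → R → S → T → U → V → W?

Arc length = 14 + 6 + 5 + 10 + 2 + 15 + 13 = 65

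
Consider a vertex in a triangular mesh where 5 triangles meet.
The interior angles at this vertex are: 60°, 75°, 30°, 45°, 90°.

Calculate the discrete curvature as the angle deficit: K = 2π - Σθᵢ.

Sum of angles = 300°. K = 360° - 300° = 60°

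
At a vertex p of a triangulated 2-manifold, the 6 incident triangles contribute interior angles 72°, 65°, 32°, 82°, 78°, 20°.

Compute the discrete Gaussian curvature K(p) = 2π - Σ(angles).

Sum of angles = 349°. K = 360° - 349° = 11° = 11π/180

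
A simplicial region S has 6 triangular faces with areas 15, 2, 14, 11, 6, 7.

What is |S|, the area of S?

15 + 2 + 14 + 11 + 6 + 7 = 55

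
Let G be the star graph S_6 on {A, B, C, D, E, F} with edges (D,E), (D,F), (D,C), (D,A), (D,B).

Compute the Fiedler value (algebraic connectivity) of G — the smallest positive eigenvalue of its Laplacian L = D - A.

The star S_6 is the complete bipartite graph K_{1,5} (one hub of degree 5, 5 leaves of degree 1). The Laplacian spectrum of K_{p,q} is 0, p (multiplicity q−1), q (multiplicity p−1), p+q. With p = 1, q = 5: 0 once, 1 with multiplicity 4, and 6 once. (Check: trace L = sum of degrees = 10 = 4·1 + 6.)
Laplacian eigenvalues: [0.0, 1.0, 1.0, 1.0, 1.0, 6.0]. Algebraic connectivity (smallest non-zero eigenvalue) = 1.0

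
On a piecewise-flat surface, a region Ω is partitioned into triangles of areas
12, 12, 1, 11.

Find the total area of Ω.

12 + 12 + 1 + 11 = 36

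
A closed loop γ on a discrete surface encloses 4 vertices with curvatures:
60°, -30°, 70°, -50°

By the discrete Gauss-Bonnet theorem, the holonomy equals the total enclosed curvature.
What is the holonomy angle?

Holonomy = total enclosed curvature = 60° + (-30°) + 70° + (-50°) = 50°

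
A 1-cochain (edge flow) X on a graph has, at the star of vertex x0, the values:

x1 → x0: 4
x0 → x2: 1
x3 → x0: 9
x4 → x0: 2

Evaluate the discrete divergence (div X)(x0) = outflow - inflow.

Divergence = sum of outgoing flows = (-4) + 1 + (-9) + (-2) = -14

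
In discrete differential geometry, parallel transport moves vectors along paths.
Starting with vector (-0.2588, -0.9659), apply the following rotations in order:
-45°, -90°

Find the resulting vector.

Total rotation: (-45°) + (-90°) = -135°. Final vector: (-0.5000, 0.8660)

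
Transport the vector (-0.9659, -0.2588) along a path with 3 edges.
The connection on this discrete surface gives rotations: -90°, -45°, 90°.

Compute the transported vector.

Total rotation: (-90°) + (-45°) + 90° = -45°. Final vector: (-0.8660, 0.5000)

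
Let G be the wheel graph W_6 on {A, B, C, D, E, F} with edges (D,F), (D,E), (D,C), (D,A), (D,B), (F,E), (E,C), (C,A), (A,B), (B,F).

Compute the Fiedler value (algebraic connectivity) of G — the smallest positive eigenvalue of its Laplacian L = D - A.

The wheel W_6 is the join K_1 ∨ C_5 (a hub joined to every vertex of a cycle of length 5). For a join G ∨ H (G on p vertices, H on q vertices) the Laplacian spectrum is 0, p+q, the eigenvalues of L(G) other than one 0 each shifted by +q, and the eigenvalues of L(H) other than one 0 each shifted by +p. With G = K_1 (p = 1, nothing left after dropping its 0) and H = C_5 (q = 5, eigenvalues 2 − 2cos(2πk/5), k = 0, …, 4; drop k = 0), the spectrum of W_6 is 0, 6, and 1 + (2 − 2cos(2πk/5)) = 3 − 2cos(2πk/5) for k = 1, …, 4:
k=1: 3 − 2cos(2π/5) = 2.382; k=2: 3 − 2cos(4π/5) = 4.618; k=3: 3 − 2cos(6π/5) = 4.618; k=4: 3 − 2cos(8π/5) = 2.382.
Laplacian eigenvalues: [0.0, 2.382, 2.382, 4.618, 4.618, 6.0]. Algebraic connectivity (smallest non-zero eigenvalue) = 2.382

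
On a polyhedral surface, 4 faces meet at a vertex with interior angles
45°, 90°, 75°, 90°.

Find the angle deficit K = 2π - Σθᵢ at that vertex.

Sum of angles = 300°. K = 360° - 300° = 60°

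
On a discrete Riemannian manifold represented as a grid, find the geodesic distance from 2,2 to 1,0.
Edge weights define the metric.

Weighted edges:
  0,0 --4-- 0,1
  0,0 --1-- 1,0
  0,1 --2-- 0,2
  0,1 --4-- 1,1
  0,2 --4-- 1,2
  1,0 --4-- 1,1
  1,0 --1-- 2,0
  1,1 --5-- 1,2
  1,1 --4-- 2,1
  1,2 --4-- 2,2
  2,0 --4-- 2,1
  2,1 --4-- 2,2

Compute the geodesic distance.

Shortest path: 2,2 → 2,1 → 2,0 → 1,0, total weight = 9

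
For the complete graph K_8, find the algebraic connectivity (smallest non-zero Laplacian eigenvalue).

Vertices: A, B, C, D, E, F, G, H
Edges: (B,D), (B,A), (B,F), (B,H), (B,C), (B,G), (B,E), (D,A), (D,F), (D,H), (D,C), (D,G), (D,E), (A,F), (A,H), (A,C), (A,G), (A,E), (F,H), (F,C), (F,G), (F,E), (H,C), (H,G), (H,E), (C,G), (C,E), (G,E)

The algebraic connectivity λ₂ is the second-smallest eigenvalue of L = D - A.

For the complete graph K_n, L = nI − J (J = all-ones matrix). J has eigenvalues n (once, eigenvector 𝟙) and 0 (multiplicity n−1), so L has eigenvalues 0 (once) and n (multiplicity n−1). Here n = 8: eigenvalue 0 once and 8 with multiplicity 7.
Laplacian eigenvalues: [0.0, 8.0, 8.0, 8.0, 8.0, 8.0, 8.0, 8.0]. Algebraic connectivity (smallest non-zero eigenvalue) = 8.0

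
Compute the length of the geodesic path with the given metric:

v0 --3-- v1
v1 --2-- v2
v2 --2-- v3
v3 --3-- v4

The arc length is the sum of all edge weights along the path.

Arc length = 3 + 2 + 2 + 3 = 10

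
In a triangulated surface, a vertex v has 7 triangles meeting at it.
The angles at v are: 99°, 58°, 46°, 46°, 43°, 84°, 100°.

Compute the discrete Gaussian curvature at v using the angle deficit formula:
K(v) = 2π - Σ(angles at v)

Sum of angles = 476°. K = 360° - 476° = -116° = -29π/45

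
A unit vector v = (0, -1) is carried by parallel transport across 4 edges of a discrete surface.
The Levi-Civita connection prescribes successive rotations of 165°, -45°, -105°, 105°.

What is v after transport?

Total rotation: 165° + (-45°) + (-105°) + 105° = 120°. Final vector: (0.8660, 0.5000)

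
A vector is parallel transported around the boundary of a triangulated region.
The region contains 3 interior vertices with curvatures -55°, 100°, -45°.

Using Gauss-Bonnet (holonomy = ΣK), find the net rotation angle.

Holonomy = total enclosed curvature = (-55°) + 100° + (-45°) = 0°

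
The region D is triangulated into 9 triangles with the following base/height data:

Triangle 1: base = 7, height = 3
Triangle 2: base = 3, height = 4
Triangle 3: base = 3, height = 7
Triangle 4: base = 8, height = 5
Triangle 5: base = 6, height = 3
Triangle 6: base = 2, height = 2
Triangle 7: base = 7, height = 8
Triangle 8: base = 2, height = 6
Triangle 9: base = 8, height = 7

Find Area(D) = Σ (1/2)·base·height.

(1/2)×7×3 + (1/2)×3×4 + (1/2)×3×7 + (1/2)×8×5 + (1/2)×6×3 + (1/2)×2×2 + (1/2)×7×8 + (1/2)×2×6 + (1/2)×8×7 = 120.0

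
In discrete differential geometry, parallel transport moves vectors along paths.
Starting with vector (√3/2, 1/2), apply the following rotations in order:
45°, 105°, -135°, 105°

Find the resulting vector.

Total rotation: 45° + 105° + (-135°) + 105° = 120°. Final vector: (-0.8660, 0.5000)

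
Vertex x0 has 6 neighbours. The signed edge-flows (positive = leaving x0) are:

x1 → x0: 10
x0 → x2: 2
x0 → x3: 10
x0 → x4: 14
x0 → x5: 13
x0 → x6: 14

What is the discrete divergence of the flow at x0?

Divergence = sum of outgoing flows = (-10) + 2 + 10 + 14 + 13 + 14 = 43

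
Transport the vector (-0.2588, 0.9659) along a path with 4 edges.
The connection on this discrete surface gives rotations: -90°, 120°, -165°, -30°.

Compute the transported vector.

Total rotation: (-90°) + 120° + (-165°) + (-30°) = -165°. Final vector: (0.5000, -0.8660)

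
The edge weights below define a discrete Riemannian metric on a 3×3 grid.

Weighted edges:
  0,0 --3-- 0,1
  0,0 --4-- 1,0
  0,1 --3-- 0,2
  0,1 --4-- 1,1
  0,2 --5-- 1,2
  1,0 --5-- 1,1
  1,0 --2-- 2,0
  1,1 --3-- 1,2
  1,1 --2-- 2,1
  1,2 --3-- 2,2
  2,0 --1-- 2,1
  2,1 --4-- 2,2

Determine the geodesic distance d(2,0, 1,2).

Shortest path: 2,0 → 2,1 → 1,1 → 1,2, total weight = 6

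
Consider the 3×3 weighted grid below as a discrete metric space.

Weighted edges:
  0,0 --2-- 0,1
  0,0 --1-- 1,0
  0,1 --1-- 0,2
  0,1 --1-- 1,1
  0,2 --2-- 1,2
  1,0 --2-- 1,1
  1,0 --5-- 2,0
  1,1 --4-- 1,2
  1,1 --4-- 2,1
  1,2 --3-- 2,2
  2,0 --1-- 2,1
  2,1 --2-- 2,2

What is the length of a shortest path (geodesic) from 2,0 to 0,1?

Shortest path: 2,0 → 2,1 → 1,1 → 0,1, total weight = 6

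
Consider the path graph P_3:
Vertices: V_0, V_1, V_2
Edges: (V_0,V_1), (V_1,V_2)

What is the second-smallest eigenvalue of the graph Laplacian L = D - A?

The path graph P_n has Laplacian eigenvalues λ_k = 2 − 2cos(kπ/n), k = 0, 1, …, n−1. Here n = 3:
k=0: 2 − 2cos(0) = 0.0; k=1: 2 − 2cos(π/3) = 1.0; k=2: 2 − 2cos(2π/3) = 3.0.
Laplacian eigenvalues: [0.0, 1.0, 3.0]. Algebraic connectivity (smallest non-zero eigenvalue) = 1.0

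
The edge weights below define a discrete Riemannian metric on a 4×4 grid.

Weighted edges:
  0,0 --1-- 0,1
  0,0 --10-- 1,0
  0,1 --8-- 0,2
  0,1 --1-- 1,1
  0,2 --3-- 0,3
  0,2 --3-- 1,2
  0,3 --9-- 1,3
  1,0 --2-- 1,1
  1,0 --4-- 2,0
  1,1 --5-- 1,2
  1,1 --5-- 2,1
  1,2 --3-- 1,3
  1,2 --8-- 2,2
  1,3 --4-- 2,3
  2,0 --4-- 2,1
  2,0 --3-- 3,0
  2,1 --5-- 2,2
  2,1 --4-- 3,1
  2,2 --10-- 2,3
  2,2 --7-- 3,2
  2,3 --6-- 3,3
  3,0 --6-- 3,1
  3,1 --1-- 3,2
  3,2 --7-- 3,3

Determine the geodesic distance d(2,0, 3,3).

Shortest path: 2,0 → 2,1 → 3,1 → 3,2 → 3,3, total weight = 16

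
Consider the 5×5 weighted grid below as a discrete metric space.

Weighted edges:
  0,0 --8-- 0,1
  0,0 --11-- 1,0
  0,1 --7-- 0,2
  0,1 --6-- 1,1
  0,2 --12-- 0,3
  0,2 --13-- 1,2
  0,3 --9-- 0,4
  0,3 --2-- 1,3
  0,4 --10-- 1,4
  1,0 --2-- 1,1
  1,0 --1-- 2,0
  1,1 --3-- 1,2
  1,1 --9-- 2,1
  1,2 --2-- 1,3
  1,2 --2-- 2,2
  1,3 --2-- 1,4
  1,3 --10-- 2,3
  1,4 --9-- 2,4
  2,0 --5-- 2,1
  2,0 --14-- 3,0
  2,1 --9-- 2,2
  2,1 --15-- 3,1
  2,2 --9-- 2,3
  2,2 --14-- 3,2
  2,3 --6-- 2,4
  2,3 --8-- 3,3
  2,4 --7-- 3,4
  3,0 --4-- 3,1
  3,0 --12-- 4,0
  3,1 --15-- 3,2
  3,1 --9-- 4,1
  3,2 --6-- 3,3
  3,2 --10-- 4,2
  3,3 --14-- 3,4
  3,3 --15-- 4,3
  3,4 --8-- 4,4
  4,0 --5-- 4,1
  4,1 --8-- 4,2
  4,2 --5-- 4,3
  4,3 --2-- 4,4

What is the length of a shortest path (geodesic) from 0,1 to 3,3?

Shortest path: 0,1 → 1,1 → 1,2 → 2,2 → 2,3 → 3,3, total weight = 28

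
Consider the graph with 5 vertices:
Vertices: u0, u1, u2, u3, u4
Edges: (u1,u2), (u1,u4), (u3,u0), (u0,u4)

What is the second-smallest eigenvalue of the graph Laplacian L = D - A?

Degrees: deg(u0) = 2, deg(u1) = 2, deg(u2) = 1, deg(u3) = 1, deg(u4) = 2.
L = D − A with rows/columns ordered (u0, u1, u2, u3, u4):
  [ 2,  0,  0, -1, -1]
  [ 0,  2, -1,  0, -1]
  [ 0, -1,  1,  0,  0]
  [-1,  0,  0,  1,  0]
  [-1, -1,  0,  0,  2]
Characteristic polynomial: det(λI − L) = λ(λ² − 3λ + 1)(λ² − 5λ + 5).
Roots: λ = 0; (λ² − 3λ + 1) = 0 ⇒ λ = (3 ± √5)/2 ≈ 0.382, 2.618; (λ² − 5λ + 5) = 0 ⇒ λ = (5 ± √5)/2 ≈ 1.382, 3.618.
(Check: the roots sum (with multiplicity) to 8, matching trace L = Σdeg = 2·4 = 8.)
Laplacian eigenvalues: [0.0, 0.382, 1.382, 2.618, 3.618]. Algebraic connectivity (smallest non-zero eigenvalue) = 0.382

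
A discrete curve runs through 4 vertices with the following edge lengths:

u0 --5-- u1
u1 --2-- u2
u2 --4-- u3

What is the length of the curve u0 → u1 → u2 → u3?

Arc length = 5 + 2 + 4 = 11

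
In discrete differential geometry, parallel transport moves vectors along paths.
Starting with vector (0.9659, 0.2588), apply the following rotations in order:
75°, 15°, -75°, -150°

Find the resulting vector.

Total rotation: 75° + 15° + (-75°) + (-150°) = -135°. Final vector: (-0.5000, -0.8660)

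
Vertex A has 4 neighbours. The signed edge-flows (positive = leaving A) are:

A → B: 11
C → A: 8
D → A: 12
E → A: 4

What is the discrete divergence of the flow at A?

Divergence = sum of outgoing flows = 11 + (-8) + (-12) + (-4) = -13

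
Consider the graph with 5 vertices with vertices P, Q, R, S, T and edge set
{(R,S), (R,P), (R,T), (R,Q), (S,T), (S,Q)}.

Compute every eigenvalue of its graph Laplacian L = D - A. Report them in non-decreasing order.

Degrees: deg(P) = 1, deg(Q) = 2, deg(R) = 4, deg(S) = 3, deg(T) = 2.
L = D − A with rows/columns ordered (P, Q, R, S, T):
  [ 1,  0, -1,  0,  0]
  [ 0,  2, -1, -1,  0]
  [-1, -1,  4, -1, -1]
  [ 0, -1, -1,  3, -1]
  [ 0,  0, -1, -1,  2]
Characteristic polynomial: det(λI − L) = λ(λ − 1)(λ − 2)(λ − 4)(λ − 5).
Roots: λ = 0; (λ − 1) = 0 ⇒ λ = 1; (λ − 2) = 0 ⇒ λ = 2; (λ − 4) = 0 ⇒ λ = 4; (λ − 5) = 0 ⇒ λ = 5.
(Check: the roots sum (with multiplicity) to 12, matching trace L = Σdeg = 2·6 = 12.)
Laplacian eigenvalues (increasing order): [0.0, 1.0, 2.0, 4.0, 5.0]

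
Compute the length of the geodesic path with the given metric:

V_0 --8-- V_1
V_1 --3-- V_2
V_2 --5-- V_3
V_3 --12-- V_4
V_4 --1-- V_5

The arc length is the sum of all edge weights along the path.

Arc length = 8 + 3 + 5 + 12 + 1 = 29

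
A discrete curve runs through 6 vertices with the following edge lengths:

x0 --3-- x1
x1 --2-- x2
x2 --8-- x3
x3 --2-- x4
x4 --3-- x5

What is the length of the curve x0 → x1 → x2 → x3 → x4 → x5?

Arc length = 3 + 2 + 8 + 2 + 3 = 18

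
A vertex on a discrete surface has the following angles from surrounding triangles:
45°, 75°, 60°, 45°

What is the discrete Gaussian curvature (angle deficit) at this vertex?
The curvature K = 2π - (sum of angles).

Sum of angles = 225°. K = 360° - 225° = 135° = 3π/4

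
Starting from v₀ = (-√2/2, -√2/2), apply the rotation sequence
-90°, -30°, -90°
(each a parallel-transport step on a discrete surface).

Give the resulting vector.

Total rotation: (-90°) + (-30°) + (-90°) = -210° ≡ 150° (mod 360°). Final vector: (0.9659, 0.2588)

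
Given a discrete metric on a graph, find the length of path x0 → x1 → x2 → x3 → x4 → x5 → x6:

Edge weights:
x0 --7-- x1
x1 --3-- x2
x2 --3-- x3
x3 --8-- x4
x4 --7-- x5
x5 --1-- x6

Arc length = 7 + 3 + 3 + 8 + 7 + 1 = 29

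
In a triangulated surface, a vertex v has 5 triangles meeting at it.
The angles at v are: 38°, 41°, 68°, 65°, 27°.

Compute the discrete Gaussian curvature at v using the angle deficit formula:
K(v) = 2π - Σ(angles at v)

Sum of angles = 239°. K = 360° - 239° = 121° = 121π/180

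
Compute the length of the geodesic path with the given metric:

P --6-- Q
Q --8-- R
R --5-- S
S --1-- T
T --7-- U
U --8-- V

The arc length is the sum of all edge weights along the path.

Arc length = 6 + 8 + 5 + 1 + 7 + 8 = 35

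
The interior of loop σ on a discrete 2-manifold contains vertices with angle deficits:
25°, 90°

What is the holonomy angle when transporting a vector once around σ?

Holonomy = total enclosed curvature = 25° + 90° = 115°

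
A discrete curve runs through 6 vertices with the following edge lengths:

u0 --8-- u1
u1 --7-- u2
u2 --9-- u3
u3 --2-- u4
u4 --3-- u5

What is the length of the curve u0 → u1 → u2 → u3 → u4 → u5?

Arc length = 8 + 7 + 9 + 2 + 3 = 29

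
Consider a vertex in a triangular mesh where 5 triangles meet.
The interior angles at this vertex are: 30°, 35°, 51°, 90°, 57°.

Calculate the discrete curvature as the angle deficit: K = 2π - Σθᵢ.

Sum of angles = 263°. K = 360° - 263° = 97° = 97π/180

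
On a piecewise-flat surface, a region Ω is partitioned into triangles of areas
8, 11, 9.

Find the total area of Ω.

8 + 11 + 9 = 28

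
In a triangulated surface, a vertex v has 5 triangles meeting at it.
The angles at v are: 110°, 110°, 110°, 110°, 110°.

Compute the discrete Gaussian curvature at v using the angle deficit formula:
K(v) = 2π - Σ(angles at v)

Sum of angles = 550°. K = 360° - 550° = -190°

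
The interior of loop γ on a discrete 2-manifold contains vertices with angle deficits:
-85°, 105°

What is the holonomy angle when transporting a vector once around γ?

Holonomy = total enclosed curvature = (-85°) + 105° = 20°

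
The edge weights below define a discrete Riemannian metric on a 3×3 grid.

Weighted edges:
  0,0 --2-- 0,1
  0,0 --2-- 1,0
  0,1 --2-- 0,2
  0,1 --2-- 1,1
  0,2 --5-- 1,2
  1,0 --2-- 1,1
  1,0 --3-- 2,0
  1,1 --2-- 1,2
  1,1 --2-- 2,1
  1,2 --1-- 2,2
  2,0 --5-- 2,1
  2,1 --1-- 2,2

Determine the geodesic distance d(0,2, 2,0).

Shortest path: 0,2 → 0,1 → 0,0 → 1,0 → 2,0, total weight = 9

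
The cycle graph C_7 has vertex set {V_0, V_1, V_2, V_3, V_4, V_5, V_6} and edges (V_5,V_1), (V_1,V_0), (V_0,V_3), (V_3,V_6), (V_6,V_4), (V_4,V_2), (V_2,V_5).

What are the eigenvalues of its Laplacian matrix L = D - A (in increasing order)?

The cycle graph C_n has Laplacian eigenvalues λ_k = 2 − 2cos(2πk/n), k = 0, 1, …, n−1. Here n = 7:
k=0: 2 − 2cos(0) = 0.0; k=1: 2 − 2cos(2π/7) = 0.753; k=2: 2 − 2cos(4π/7) = 2.445; k=3: 2 − 2cos(6π/7) = 3.8019; k=4: 2 − 2cos(8π/7) = 3.8019; k=5: 2 − 2cos(10π/7) = 2.445; k=6: 2 − 2cos(12π/7) = 0.753.
Laplacian eigenvalues (increasing order): [0.0, 0.753, 0.753, 2.445, 2.445, 3.8019, 3.8019]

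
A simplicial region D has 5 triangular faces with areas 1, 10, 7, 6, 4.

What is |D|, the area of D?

1 + 10 + 7 + 6 + 4 = 28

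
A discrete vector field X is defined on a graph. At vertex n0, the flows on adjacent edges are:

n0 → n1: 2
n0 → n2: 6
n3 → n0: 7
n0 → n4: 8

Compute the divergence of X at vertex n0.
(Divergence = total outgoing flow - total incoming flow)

Divergence = sum of outgoing flows = 2 + 6 + (-7) + 8 = 9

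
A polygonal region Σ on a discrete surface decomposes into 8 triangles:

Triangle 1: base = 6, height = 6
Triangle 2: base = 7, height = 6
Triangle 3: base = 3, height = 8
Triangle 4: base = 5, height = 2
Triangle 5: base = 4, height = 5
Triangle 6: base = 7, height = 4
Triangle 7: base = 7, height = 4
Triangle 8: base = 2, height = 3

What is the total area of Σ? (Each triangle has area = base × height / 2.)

(1/2)×6×6 + (1/2)×7×6 + (1/2)×3×8 + (1/2)×5×2 + (1/2)×4×5 + (1/2)×7×4 + (1/2)×7×4 + (1/2)×2×3 = 97.0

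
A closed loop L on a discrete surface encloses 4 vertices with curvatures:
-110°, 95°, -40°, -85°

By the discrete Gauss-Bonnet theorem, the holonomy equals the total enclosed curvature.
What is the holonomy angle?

Holonomy = total enclosed curvature = (-110°) + 95° + (-40°) + (-85°) = -140°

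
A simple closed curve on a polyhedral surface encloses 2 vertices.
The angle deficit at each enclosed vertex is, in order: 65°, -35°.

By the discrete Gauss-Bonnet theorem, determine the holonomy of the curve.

Holonomy = total enclosed curvature = 65° + (-35°) = 30°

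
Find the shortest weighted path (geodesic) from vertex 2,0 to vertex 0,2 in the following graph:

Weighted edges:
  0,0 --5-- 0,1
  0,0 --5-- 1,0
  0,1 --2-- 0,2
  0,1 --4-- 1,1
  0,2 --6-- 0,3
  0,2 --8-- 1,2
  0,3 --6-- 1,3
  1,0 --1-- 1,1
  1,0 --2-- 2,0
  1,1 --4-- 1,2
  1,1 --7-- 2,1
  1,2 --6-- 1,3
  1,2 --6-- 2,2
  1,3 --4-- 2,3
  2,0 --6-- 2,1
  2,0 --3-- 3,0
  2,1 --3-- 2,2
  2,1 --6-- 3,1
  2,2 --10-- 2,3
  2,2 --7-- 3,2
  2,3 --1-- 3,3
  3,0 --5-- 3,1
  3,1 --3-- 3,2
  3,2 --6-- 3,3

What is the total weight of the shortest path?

Shortest path: 2,0 → 1,0 → 1,1 → 0,1 → 0,2, total weight = 9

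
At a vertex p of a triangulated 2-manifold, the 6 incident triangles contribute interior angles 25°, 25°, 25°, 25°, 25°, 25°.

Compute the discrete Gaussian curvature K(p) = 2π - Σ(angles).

Sum of angles = 150°. K = 360° - 150° = 210° = 7π/6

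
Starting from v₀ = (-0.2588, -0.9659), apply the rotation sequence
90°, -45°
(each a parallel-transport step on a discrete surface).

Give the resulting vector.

Total rotation: 90° + (-45°) = 45°. Final vector: (0.5000, -0.8660)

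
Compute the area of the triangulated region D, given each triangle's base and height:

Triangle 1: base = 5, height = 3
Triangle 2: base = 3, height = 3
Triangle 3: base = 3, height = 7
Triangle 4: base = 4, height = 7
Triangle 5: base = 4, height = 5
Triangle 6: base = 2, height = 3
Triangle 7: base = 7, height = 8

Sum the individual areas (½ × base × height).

(1/2)×5×3 + (1/2)×3×3 + (1/2)×3×7 + (1/2)×4×7 + (1/2)×4×5 + (1/2)×2×3 + (1/2)×7×8 = 77.5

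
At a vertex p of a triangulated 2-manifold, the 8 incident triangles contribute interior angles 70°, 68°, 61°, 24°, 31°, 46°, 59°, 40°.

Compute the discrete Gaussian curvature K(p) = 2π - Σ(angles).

Sum of angles = 399°. K = 360° - 399° = -39° = -13π/60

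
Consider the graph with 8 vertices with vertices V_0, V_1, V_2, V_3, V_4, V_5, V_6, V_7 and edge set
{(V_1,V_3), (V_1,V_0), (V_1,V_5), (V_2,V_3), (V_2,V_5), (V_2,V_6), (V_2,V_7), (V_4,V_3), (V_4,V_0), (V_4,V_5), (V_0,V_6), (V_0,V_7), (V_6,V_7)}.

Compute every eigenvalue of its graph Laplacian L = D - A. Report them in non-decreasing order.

Degrees: deg(V_0) = 4, deg(V_1) = 3, deg(V_2) = 4, deg(V_3) = 3, deg(V_4) = 3, deg(V_5) = 3, deg(V_6) = 3, deg(V_7) = 3.
L = D − A with rows/columns ordered (V_0, V_1, V_2, V_3, V_4, V_5, V_6, V_7):
  [ 4, -1,  0,  0, -1,  0, -1, -1]
  [-1,  3,  0, -1,  0, -1,  0,  0]
  [ 0,  0,  4, -1,  0, -1, -1, -1]
  [ 0, -1, -1,  3, -1,  0,  0,  0]
  [-1,  0,  0, -1,  3, -1,  0,  0]
  [ 0, -1, -1,  0, -1,  3,  0,  0]
  [-1,  0, -1,  0,  0,  0,  3, -1]
  [-1,  0, -1,  0,  0,  0, -1,  3]
Characteristic polynomial: det(λI − L) = λ(λ² − 7λ + 8)(λ − 3)³(λ − 4)(λ − 6).
Roots: λ = 0; (λ² − 7λ + 8) = 0 ⇒ λ = (7 ± √17)/2 ≈ 1.4384, 5.5616; (λ − 3) = 0 ⇒ λ = 3 (multiplicity 3); (λ − 4) = 0 ⇒ λ = 4; (λ − 6) = 0 ⇒ λ = 6.
(Check: the roots sum (with multiplicity) to 26, matching trace L = Σdeg = 2·13 = 26.)
Laplacian eigenvalues (increasing order): [0.0, 1.4384, 3.0, 3.0, 3.0, 4.0, 5.5616, 6.0]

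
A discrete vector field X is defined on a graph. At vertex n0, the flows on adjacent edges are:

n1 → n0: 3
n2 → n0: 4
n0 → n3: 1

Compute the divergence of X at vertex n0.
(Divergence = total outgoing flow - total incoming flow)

Divergence = sum of outgoing flows = (-3) + (-4) + 1 = -6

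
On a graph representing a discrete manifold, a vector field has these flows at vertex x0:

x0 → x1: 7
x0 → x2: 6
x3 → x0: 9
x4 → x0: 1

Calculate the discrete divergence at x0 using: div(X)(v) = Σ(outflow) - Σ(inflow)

Divergence = sum of outgoing flows = 7 + 6 + (-9) + (-1) = 3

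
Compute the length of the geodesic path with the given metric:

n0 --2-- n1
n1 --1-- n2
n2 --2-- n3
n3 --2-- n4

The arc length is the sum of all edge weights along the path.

Arc length = 2 + 1 + 2 + 2 = 7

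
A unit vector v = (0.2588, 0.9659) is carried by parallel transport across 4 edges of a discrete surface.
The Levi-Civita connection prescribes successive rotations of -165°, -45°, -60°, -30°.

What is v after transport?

Total rotation: (-165°) + (-45°) + (-60°) + (-30°) = -300° ≡ 60° (mod 360°). Final vector: (-0.7071, 0.7071)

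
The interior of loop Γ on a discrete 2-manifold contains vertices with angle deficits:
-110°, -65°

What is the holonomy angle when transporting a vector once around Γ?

Holonomy = total enclosed curvature = (-110°) + (-65°) = -175°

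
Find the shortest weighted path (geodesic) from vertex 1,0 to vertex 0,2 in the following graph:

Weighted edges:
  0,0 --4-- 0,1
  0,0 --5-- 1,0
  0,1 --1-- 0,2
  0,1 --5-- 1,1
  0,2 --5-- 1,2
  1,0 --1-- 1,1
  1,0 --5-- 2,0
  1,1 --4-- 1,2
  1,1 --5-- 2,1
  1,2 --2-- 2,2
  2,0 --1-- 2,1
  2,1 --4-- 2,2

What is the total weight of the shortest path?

Shortest path: 1,0 → 1,1 → 0,1 → 0,2, total weight = 7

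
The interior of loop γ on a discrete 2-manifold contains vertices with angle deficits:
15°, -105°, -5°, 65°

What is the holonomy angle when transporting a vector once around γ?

Holonomy = total enclosed curvature = 15° + (-105°) + (-5°) + 65° = -30°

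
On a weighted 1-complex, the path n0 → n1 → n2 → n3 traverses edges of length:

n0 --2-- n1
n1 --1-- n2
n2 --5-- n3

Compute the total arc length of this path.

Arc length = 2 + 1 + 5 = 8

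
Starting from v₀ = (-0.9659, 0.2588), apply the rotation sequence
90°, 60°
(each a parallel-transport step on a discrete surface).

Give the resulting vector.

Total rotation: 90° + 60° = 150°. Final vector: (0.7071, -0.7071)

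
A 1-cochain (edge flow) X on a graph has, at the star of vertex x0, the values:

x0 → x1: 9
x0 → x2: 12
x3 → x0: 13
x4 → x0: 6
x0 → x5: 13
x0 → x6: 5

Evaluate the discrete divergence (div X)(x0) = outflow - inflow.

Divergence = sum of outgoing flows = 9 + 12 + (-13) + (-6) + 13 + 5 = 20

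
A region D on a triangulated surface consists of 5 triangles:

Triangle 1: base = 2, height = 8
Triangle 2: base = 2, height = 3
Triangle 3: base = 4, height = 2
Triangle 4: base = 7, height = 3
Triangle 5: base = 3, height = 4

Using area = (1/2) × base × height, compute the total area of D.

(1/2)×2×8 + (1/2)×2×3 + (1/2)×4×2 + (1/2)×7×3 + (1/2)×3×4 = 31.5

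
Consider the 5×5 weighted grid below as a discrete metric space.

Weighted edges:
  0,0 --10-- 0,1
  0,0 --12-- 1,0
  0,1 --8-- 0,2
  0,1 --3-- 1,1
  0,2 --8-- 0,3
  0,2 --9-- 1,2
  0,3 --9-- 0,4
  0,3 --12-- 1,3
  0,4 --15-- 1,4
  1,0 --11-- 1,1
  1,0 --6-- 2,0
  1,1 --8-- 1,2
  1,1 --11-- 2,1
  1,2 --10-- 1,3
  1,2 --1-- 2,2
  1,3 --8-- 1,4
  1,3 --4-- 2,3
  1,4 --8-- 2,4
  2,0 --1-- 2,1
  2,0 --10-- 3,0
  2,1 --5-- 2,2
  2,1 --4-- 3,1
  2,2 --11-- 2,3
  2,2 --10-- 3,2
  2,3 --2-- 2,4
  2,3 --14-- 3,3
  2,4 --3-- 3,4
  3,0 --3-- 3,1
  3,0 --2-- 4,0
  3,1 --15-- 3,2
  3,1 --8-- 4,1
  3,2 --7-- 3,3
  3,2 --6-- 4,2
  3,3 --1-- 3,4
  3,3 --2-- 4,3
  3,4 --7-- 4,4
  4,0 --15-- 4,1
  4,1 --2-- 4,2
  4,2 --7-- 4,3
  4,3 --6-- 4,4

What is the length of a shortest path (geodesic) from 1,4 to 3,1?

Shortest path: 1,4 → 1,3 → 1,2 → 2,2 → 2,1 → 3,1, total weight = 28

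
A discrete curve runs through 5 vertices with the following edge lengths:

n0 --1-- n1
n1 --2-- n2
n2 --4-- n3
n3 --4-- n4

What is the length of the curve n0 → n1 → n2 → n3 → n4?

Arc length = 1 + 2 + 4 + 4 = 11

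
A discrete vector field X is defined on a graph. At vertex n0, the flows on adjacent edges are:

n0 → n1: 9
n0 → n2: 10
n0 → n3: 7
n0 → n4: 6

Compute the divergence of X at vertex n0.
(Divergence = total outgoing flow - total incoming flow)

Divergence = sum of outgoing flows = 9 + 10 + 7 + 6 = 32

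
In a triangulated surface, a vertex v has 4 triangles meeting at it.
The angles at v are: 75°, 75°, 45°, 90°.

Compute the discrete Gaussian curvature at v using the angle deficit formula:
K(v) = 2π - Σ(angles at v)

Sum of angles = 285°. K = 360° - 285° = 75°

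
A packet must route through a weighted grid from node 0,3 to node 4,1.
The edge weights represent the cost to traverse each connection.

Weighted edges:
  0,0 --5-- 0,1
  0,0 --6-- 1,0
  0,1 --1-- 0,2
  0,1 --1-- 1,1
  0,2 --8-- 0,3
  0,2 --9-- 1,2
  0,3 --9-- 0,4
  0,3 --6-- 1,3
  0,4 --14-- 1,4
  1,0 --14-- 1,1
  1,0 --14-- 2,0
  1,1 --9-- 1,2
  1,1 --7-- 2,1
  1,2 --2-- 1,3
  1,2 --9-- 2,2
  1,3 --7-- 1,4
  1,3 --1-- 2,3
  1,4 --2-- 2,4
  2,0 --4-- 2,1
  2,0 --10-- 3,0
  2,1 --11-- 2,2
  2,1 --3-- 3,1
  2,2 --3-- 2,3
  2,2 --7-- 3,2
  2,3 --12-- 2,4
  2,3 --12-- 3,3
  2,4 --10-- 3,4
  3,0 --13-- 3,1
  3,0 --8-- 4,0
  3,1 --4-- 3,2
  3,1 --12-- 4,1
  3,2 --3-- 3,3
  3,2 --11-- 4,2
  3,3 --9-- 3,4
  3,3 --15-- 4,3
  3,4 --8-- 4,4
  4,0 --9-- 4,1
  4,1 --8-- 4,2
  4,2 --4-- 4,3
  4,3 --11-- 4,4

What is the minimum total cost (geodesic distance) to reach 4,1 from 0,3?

Shortest path: 0,3 → 0,2 → 0,1 → 1,1 → 2,1 → 3,1 → 4,1, total weight = 32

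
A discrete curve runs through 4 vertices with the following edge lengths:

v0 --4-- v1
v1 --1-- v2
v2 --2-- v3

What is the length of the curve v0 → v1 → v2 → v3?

Arc length = 4 + 1 + 2 = 7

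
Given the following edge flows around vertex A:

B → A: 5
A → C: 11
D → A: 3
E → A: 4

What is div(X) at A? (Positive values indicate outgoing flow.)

Divergence = sum of outgoing flows = (-5) + 11 + (-3) + (-4) = -1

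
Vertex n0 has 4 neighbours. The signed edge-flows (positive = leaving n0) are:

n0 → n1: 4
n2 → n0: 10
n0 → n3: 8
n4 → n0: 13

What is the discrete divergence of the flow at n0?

Divergence = sum of outgoing flows = 4 + (-10) + 8 + (-13) = -11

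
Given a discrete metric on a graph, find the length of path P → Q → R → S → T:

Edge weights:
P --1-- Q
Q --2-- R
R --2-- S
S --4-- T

Arc length = 1 + 2 + 2 + 4 = 9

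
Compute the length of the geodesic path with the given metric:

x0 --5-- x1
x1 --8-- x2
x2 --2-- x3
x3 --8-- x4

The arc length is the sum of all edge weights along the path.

Arc length = 5 + 8 + 2 + 8 = 23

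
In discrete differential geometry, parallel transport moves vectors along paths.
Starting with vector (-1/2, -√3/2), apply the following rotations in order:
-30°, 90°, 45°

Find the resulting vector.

Total rotation: (-30°) + 90° + 45° = 105°. Final vector: (0.9659, -0.2588)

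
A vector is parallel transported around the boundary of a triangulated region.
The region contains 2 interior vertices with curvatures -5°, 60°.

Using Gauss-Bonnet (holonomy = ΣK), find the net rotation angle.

Holonomy = total enclosed curvature = (-5°) + 60° = 55°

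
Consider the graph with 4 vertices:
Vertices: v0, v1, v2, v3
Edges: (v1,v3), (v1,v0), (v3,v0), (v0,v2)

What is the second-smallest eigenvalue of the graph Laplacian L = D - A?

Degrees: deg(v0) = 3, deg(v1) = 2, deg(v2) = 1, deg(v3) = 2.
L = D − A with rows/columns ordered (v0, v1, v2, v3):
  [ 3, -1, -1, -1]
  [-1,  2,  0, -1]
  [-1,  0,  1,  0]
  [-1, -1,  0,  2]
Characteristic polynomial: det(λI − L) = λ(λ − 1)(λ − 3)(λ − 4).
Roots: λ = 0; (λ − 1) = 0 ⇒ λ = 1; (λ − 3) = 0 ⇒ λ = 3; (λ − 4) = 0 ⇒ λ = 4.
(Check: the roots sum (with multiplicity) to 8, matching trace L = Σdeg = 2·4 = 8.)
Laplacian eigenvalues: [0.0, 1.0, 3.0, 4.0]. Algebraic connectivity (smallest non-zero eigenvalue) = 1.0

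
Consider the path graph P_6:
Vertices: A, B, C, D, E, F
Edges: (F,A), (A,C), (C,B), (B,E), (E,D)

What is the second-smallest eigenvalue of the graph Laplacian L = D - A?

The path graph P_n has Laplacian eigenvalues λ_k = 2 − 2cos(kπ/n), k = 0, 1, …, n−1. Here n = 6:
k=0: 2 − 2cos(0) = 0.0; k=1: 2 − 2cos(π/6) = 0.2679; k=2: 2 − 2cos(π/3) = 1.0; k=3: 2 − 2cos(π/2) = 2.0; k=4: 2 − 2cos(2π/3) = 3.0; k=5: 2 − 2cos(5π/6) = 3.7321.
Laplacian eigenvalues: [0.0, 0.2679, 1.0, 2.0, 3.0, 3.7321]. Algebraic connectivity (smallest non-zero eigenvalue) = 0.2679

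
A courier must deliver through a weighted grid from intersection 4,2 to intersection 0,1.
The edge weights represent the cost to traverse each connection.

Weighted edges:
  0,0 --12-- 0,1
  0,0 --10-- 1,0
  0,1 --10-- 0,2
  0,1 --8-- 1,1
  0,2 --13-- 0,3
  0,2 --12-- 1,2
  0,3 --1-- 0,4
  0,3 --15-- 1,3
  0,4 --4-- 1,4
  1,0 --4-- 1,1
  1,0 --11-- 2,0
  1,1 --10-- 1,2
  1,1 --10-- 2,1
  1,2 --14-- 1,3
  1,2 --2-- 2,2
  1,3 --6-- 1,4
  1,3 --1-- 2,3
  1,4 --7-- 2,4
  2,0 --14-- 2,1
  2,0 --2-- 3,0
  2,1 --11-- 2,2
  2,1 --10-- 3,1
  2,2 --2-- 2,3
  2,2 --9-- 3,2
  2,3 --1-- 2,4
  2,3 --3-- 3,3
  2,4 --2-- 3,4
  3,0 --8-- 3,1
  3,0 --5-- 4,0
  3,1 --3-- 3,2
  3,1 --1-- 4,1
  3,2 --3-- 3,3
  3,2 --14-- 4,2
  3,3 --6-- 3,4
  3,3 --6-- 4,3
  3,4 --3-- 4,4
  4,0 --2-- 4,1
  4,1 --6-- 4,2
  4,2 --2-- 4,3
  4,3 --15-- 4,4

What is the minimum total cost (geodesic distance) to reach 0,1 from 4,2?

Shortest path: 4,2 → 4,3 → 3,3 → 2,3 → 2,2 → 1,2 → 1,1 → 0,1, total weight = 33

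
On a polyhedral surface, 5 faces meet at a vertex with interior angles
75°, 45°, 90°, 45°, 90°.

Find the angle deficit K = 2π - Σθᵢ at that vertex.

Sum of angles = 345°. K = 360° - 345° = 15°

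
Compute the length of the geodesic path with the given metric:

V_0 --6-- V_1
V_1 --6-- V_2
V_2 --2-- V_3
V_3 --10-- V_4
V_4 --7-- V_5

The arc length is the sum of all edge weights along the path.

Arc length = 6 + 6 + 2 + 10 + 7 = 31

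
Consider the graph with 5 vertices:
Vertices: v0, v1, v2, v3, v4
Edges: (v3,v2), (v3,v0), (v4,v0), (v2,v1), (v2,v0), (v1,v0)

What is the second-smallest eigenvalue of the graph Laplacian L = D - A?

Degrees: deg(v0) = 4, deg(v1) = 2, deg(v2) = 3, deg(v3) = 2, deg(v4) = 1.
L = D − A with rows/columns ordered (v0, v1, v2, v3, v4):
  [ 4, -1, -1, -1, -1]
  [-1,  2, -1,  0,  0]
  [-1, -1,  3, -1,  0]
  [-1,  0, -1,  2,  0]
  [-1,  0,  0,  0,  1]
Characteristic polynomial: det(λI − L) = λ(λ − 1)(λ − 2)(λ − 4)(λ − 5).
Roots: λ = 0; (λ − 1) = 0 ⇒ λ = 1; (λ − 2) = 0 ⇒ λ = 2; (λ − 4) = 0 ⇒ λ = 4; (λ − 5) = 0 ⇒ λ = 5.
(Check: the roots sum (with multiplicity) to 12, matching trace L = Σdeg = 2·6 = 12.)
Laplacian eigenvalues: [0.0, 1.0, 2.0, 4.0, 5.0]. Algebraic connectivity (smallest non-zero eigenvalue) = 1.0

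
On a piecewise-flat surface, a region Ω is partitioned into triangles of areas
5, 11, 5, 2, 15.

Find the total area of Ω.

5 + 11 + 5 + 2 + 15 = 38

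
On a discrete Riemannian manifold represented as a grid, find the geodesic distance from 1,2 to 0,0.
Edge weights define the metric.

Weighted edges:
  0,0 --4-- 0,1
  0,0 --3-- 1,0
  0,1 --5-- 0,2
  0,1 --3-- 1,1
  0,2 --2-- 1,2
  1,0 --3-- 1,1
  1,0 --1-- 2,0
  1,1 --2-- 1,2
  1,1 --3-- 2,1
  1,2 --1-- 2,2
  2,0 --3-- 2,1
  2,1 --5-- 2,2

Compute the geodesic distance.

Shortest path: 1,2 → 1,1 → 1,0 → 0,0, total weight = 8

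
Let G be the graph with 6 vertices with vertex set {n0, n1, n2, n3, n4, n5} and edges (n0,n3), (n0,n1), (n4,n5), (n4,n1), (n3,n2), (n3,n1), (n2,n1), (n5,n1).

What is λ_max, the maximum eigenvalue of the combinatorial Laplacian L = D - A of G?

Degrees: deg(n0) = 2, deg(n1) = 5, deg(n2) = 2, deg(n3) = 3, deg(n4) = 2, deg(n5) = 2.
L = D − A with rows/columns ordered (n0, n1, n2, n3, n4, n5):
  [ 2, -1,  0, -1,  0,  0]
  [-1,  5, -1, -1, -1, -1]
  [ 0, -1,  2, -1,  0,  0]
  [-1, -1, -1,  3,  0,  0]
  [ 0, -1,  0,  0,  2, -1]
  [ 0, -1,  0,  0, -1,  2]
Characteristic polynomial: det(λI − L) = λ(λ − 1)(λ − 2)(λ − 3)(λ − 4)(λ − 6).
Roots: λ = 0; (λ − 1) = 0 ⇒ λ = 1; (λ − 2) = 0 ⇒ λ = 2; (λ − 3) = 0 ⇒ λ = 3; (λ − 4) = 0 ⇒ λ = 4; (λ − 6) = 0 ⇒ λ = 6.
(Check: the roots sum (with multiplicity) to 16, matching trace L = Σdeg = 2·8 = 16.)
Laplacian eigenvalues: [0.0, 1.0, 2.0, 3.0, 4.0, 6.0]. Largest eigenvalue (spectral radius) = 6.0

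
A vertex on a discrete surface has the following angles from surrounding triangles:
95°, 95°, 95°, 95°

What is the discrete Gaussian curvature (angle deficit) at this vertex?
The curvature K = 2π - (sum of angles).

Sum of angles = 380°. K = 360° - 380° = -20°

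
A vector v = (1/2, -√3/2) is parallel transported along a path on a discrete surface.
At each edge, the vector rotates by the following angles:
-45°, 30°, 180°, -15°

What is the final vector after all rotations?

Total rotation: (-45°) + 30° + 180° + (-15°) = 150°. Final vector: (0, 1)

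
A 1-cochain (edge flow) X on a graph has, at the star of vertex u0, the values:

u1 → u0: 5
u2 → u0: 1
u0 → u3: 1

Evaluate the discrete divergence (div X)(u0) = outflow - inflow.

Divergence = sum of outgoing flows = (-5) + (-1) + 1 = -5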